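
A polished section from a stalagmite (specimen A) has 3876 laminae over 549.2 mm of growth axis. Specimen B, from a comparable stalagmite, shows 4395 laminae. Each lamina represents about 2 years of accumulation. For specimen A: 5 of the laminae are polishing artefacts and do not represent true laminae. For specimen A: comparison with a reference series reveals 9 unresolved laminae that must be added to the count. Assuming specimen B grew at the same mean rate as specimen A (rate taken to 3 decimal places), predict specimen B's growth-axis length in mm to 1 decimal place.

624.1 mm

Specimen A: true lamina count = 3876 − 5 + 9 = 3880.
Specimen A: 3880 laminae at 2 years each span 3880 × 2 = 7760 years.
A: 549.2 mm over 7760 years gives 549.2 / 7760 ≈ 0.071 mm/yr.
Specimen B: multiplying by 2 years per lamina: 4395 × 2 = 8790 years. B's length ≈ 0.071 × 8790 = 624.1 mm.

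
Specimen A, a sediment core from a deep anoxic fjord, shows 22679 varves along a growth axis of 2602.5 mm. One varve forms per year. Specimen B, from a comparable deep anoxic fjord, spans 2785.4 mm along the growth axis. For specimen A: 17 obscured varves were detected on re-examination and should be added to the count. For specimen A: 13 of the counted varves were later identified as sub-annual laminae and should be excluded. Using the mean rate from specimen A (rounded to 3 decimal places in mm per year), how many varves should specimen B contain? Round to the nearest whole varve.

24221 varves

Specimen A: true varve count = 22679 − 13 + 17 = 22683.
A: Extension rate ≈ 2602.5 / 22683 = 0.115 mm/yr.
B spans 2785.4 / 0.115 = 24220.87 years ≈ 24221 varves.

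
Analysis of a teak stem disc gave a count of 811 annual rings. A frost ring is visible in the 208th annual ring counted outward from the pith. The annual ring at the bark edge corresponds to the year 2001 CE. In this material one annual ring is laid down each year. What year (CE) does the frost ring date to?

1398 CE

The frost ring sits at annual ring 208 from the pith, so 811 − 208 = 603 annual rings formed after it.
Counting back 603 years from 2001 CE places the frost ring in 2001 − 603 = 1398 CE.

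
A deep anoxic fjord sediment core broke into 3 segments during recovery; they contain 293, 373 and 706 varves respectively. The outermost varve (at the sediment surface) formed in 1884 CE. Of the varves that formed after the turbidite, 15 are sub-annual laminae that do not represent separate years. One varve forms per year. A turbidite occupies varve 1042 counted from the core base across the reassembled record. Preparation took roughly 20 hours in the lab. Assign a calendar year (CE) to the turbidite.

Total varves = 293 + 373 + 706 = 1372.
Between varve 1042 and the sediment surface there are 1372 − 1042 = 330 varves.
Removing the 15 false varves leaves 330 − 15 = 315 true varves beyond the turbidite.
Counting back 315 years from 1884 CE places the turbidite in 1884 − 315 = 1569 CE.

1569 CE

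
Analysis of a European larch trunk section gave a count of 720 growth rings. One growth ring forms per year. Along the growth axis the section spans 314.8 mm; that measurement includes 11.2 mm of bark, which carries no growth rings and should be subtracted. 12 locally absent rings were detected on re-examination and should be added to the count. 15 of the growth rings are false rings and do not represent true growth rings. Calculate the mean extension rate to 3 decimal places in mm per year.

Correcting the raw count gives 720 − 15 + 12 = 717 true growth rings.
The growth record spans 314.8 − 11.2 = 303.6 mm.
Mean rate = 303.6 mm / 717 years ≈ 0.423 mm per year.

0.423 mm per year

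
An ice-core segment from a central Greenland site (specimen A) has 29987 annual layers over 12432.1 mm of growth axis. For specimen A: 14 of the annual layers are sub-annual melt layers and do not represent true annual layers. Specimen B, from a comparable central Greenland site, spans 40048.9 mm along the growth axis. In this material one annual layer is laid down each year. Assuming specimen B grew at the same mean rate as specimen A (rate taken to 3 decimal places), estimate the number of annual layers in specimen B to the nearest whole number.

Specimen A: true annual layer count = 29987 − 14 = 29973.
A: Extension rate ≈ 12432.1 / 29973 = 0.415 mm/yr.
For B, 40048.9 / 0.415 = 96503.37 years ≈ 96503 annual layers.

96503 annual layers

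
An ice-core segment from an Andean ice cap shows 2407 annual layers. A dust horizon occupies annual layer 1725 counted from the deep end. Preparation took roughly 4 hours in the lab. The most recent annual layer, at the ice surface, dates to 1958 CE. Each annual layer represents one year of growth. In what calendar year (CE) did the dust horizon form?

1276 CE

Between annual layer 1725 and the ice surface there are 2407 − 1725 = 682 annual layers.
1958 − 682 = 1276 CE.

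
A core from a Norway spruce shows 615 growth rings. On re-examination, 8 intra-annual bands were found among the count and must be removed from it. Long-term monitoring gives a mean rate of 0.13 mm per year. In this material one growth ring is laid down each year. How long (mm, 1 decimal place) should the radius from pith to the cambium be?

Correcting the raw count gives 615 − 8 = 607 true growth rings.
607 years at 0.13 mm/year gives 0.13 × 607 = 78.9 mm.

78.9 mm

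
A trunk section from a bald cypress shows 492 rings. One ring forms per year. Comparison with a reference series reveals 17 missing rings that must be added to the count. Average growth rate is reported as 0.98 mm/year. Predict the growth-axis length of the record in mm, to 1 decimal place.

498.8 mm

Correcting the raw count gives 492 + 17 = 509 true rings.
509 years at 0.98 mm/year gives 0.98 × 509 = 498.8 mm.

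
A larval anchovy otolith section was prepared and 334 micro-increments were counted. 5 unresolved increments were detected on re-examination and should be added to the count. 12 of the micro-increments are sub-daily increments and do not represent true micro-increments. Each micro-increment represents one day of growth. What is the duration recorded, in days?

True micro-increment count = 334 − 12 + 5 = 327.
With a one-to-one micro-increment periodicity this is 327 days.

327 days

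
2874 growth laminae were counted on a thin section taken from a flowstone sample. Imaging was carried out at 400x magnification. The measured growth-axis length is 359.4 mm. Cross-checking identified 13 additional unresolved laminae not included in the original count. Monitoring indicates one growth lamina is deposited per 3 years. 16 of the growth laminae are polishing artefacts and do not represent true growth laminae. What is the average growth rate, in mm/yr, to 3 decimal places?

Correcting the raw count gives 2874 − 16 + 13 = 2871 true growth laminae.
Multiplying by 3 years per growth lamina: 2871 × 3 = 8613 years.
Mean rate = 359.4 mm / 8613 years ≈ 0.042 mm/yr.

0.042 mm/yr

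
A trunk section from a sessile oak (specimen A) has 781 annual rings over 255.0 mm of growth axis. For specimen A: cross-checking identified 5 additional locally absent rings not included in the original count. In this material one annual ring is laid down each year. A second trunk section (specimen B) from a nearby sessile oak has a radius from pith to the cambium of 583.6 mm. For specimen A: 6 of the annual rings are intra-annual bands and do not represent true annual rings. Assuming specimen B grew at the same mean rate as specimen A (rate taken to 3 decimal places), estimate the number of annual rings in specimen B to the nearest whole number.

1785 annual rings

Specimen A: true annual ring count = 781 − 6 + 5 = 780.
A: Mean rate = 255.0 mm / 780 years ≈ 0.327 mm/year.
B spans 583.6 / 0.327 = 1784.71 years ≈ 1785 annual rings.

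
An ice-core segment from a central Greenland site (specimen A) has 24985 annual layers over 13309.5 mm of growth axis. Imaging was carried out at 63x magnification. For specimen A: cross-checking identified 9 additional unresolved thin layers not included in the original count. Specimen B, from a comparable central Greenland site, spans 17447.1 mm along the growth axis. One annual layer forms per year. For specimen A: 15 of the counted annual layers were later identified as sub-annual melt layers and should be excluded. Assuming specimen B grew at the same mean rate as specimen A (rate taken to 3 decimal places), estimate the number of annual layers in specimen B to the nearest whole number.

32734 annual layers

Specimen A: true annual layer count = 24985 − 15 + 9 = 24979.
A: 13309.5 mm over 24979 years gives 13309.5 / 24979 ≈ 0.533 mm/yr.
B spans 17447.1 / 0.533 = 32733.77 years ≈ 32734 annual layers.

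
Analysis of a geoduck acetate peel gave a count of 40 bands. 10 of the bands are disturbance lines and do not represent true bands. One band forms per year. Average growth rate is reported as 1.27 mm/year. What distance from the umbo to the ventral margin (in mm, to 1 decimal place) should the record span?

Correcting the raw count gives 40 − 10 = 30 true bands.
Predicted length = 1.27 mm/year × 30 years = 38.1 mm.

38.1 mm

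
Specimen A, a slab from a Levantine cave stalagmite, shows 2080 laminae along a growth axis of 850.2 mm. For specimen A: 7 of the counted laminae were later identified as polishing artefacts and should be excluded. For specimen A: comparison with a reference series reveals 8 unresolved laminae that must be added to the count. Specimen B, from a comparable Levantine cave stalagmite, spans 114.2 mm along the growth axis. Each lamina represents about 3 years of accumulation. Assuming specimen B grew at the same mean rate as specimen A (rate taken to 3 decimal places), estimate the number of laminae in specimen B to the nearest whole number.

280 laminae

Specimen A: correcting the raw count gives 2080 − 7 + 8 = 2081 true laminae.
Specimen A: multiplying by 3 years per lamina: 2081 × 3 = 6243 years.
A: 850.2 mm over 6243 years gives 850.2 / 6243 ≈ 0.136 mm per year.
B spans 114.2 / 0.136 = 839.71 years; at 3 years per lamina that is 839.71 / 3 ≈ 280 laminae.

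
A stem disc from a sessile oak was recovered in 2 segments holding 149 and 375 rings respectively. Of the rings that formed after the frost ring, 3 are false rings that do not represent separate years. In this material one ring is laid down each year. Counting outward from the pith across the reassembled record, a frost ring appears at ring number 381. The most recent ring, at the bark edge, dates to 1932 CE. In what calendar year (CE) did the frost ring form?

Total rings = 149 + 375 = 524.
524 − 381 = 143 rings lie beyond the frost ring toward the bark edge.
Removing the 3 false rings leaves 143 − 3 = 140 true rings beyond the frost ring.
The ring at the bark edge is 1932 CE, so the frost ring dates to 1932 − 140 = 1792 CE.

1792 CE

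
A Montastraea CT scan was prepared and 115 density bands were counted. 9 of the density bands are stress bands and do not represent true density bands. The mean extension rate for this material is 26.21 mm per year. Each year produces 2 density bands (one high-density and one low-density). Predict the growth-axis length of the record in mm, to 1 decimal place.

Correcting the raw count gives 115 − 9 = 106 true density bands.
With 2 density bands per year, 106 / 2 = 53 years.
Predicted length = 26.21 mm/year × 53 years = 1389.1 mm.

1389.1 mm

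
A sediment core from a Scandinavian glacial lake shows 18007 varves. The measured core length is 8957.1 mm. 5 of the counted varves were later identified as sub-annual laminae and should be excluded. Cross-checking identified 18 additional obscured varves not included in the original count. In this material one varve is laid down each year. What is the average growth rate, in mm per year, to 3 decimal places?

Adjusted count: 18007 − 5 + 18 = 18020 varves.
8957.1 mm over 18020 years gives 8957.1 / 18020 ≈ 0.497 mm per year.

0.497 mm per year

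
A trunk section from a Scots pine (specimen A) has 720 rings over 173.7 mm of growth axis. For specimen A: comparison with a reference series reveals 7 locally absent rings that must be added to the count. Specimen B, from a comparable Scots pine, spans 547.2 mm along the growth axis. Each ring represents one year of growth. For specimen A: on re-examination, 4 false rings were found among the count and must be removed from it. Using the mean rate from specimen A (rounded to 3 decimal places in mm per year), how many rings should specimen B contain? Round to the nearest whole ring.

2280 rings

Specimen A: correcting the raw count gives 720 − 4 + 7 = 723 true rings.
A: Mean rate = 173.7 mm / 723 years ≈ 0.240 mm/yr.
For B, 547.2 / 0.240 = 2280.00 years ≈ 2280 rings.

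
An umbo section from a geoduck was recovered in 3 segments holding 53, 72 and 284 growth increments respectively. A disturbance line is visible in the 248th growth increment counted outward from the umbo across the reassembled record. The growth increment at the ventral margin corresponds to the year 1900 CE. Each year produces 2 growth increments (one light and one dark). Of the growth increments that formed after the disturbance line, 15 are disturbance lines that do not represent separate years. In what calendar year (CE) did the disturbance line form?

Total growth increments = 53 + 72 + 284 = 409.
The disturbance line sits at growth increment 248 from the umbo, so 409 − 248 = 161 growth increments formed after it.
Removing the 15 false growth increments leaves 161 − 15 = 146 true growth increments beyond the disturbance line.
146 growth increments at 2 per year is 146 / 2 = 73 years.
1900 − 73 = 1827 CE.

1827 CE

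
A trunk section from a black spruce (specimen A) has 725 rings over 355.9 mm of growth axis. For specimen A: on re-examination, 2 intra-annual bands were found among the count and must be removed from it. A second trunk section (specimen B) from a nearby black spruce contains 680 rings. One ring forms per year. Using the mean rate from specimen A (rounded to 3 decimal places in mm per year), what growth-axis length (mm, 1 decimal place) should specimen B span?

Specimen A: after corrections the count is 725 − 2 = 723 rings.
A: Mean rate = 355.9 mm / 723 years ≈ 0.492 mm/yr.
B's length ≈ 0.492 × 680 = 334.6 mm.

334.6 mm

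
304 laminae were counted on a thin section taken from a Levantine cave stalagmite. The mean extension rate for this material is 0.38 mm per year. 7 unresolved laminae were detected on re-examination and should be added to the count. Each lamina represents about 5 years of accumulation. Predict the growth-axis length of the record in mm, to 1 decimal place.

590.9 mm

True lamina count = 304 + 7 = 311.
Multiplying by 5 years per lamina: 311 × 5 = 1555 years.
1555 years at 0.38 mm/year gives 0.38 × 1555 = 590.9 mm.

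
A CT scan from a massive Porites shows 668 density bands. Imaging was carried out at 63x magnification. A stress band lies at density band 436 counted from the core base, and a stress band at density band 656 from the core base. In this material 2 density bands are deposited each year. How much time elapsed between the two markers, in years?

110 years

656 − 436 = 220 density bands lie between the two events.
220 density bands at 2 per year is 220 / 2 = 110 years.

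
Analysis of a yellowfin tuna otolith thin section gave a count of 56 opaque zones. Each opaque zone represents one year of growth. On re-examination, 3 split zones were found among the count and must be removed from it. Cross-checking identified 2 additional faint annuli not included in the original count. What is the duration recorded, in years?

Adjusted count: 56 − 3 + 2 = 55 opaque zones.
With a one-to-one opaque zone periodicity this is 55 years.

55 years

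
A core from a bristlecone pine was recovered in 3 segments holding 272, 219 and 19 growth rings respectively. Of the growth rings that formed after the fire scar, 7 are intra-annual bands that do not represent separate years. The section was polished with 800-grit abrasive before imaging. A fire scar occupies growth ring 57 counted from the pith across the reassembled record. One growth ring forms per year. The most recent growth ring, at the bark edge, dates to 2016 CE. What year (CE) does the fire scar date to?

1570 CE

Total growth rings = 272 + 219 + 19 = 510.
The fire scar sits at growth ring 57 from the pith, so 510 − 57 = 453 growth rings formed after it.
Excluding 7 false growth rings: 453 − 7 = 446.
The growth ring at the bark edge is 2016 CE, so the fire scar dates to 2016 − 446 = 1570 CE.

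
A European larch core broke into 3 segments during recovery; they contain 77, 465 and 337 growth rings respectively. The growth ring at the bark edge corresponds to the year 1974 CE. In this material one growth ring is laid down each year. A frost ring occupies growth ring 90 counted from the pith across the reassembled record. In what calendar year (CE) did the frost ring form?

Total growth rings = 77 + 465 + 337 = 879.
Between growth ring 90 and the bark edge there are 879 − 90 = 789 growth rings.
Counting back 789 years from 1974 CE places the frost ring in 1974 − 789 = 1185 CE.

1185 CE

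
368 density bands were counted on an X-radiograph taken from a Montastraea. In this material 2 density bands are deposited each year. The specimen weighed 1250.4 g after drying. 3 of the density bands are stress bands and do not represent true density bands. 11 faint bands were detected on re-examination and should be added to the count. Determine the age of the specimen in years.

188 years

True density band count = 368 − 3 + 11 = 376.
376 density bands at 2 per year is 376 / 2 = 188 years.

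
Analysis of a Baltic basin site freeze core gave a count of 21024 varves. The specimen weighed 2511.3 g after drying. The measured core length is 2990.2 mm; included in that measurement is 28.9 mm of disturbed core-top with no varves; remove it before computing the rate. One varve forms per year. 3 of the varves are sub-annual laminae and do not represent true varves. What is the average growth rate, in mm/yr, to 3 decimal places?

0.141 mm/yr

After corrections the count is 21024 − 3 = 21021 varves.
The growth record spans 2990.2 − 28.9 = 2961.3 mm.
Extension rate ≈ 2961.3 / 21021 = 0.141 mm/yr.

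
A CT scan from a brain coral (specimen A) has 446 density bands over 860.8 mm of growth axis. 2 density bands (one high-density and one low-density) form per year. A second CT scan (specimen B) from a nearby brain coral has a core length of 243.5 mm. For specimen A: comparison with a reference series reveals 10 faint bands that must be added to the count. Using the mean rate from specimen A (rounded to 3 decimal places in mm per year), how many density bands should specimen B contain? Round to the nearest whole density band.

Specimen A: after corrections the count is 446 + 10 = 456 density bands.
Specimen A: with 2 density bands per year, 456 / 2 = 228 years.
A: Extension rate ≈ 860.8 / 228 = 3.775 mm/year.
For B, 243.5 / 3.775 = 64.50 years; at 2 density bands per year that is 64.50 × 2 ≈ 129 density bands.

129 density bands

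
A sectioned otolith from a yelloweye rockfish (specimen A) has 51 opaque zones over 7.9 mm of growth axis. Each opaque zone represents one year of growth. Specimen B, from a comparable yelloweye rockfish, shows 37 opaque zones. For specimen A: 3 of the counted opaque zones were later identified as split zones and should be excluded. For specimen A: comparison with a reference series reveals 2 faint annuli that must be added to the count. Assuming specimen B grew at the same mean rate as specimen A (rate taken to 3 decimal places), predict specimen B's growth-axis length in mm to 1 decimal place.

Specimen A: adjusted count: 51 − 3 + 2 = 50 opaque zones.
A: Extension rate ≈ 7.9 / 50 = 0.158 mm/yr.
Length of B = 0.158 × 37 = 5.8 mm.

5.8 mm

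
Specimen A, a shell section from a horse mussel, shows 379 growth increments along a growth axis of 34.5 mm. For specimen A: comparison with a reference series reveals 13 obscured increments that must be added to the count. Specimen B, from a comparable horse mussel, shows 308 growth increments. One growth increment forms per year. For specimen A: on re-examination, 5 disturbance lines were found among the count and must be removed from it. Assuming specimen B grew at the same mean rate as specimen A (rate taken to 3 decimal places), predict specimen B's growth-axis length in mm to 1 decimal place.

27.4 mm

Specimen A: true growth increment count = 379 − 5 + 13 = 387.
A: Extension rate ≈ 34.5 / 387 = 0.089 mm/year.
For B, 0.089 mm/year × 308 years = 27.4 mm.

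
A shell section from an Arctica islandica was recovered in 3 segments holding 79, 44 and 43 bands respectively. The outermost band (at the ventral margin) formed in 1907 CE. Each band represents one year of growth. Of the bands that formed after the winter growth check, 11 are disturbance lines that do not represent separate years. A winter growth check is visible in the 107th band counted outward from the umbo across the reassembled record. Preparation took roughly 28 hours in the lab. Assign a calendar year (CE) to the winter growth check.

1859 CE

Total bands = 79 + 44 + 43 = 166.
Between band 107 and the ventral margin there are 166 − 107 = 59 bands.
Excluding 11 false bands: 59 − 11 = 48.
1907 − 48 = 1859 CE.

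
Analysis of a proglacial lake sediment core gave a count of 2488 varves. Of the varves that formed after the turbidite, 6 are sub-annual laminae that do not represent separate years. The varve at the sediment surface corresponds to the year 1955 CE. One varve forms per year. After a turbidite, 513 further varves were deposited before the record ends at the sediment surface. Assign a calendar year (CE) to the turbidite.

1448 CE

513 varves formed after the turbidite.
Excluding 6 false varves: 513 − 6 = 507.
The varve at the sediment surface is 1955 CE, so the turbidite dates to 1955 − 507 = 1448 CE.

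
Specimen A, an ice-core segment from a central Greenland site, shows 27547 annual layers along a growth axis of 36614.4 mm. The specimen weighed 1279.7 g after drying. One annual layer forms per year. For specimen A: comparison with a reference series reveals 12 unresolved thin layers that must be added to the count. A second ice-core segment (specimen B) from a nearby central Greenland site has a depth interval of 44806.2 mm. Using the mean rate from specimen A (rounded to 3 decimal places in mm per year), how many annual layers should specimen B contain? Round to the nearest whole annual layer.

Specimen A: adjusted count: 27547 + 12 = 27559 annual layers.
A: Extension rate ≈ 36614.4 / 27559 = 1.329 mm/yr.
Specimen B: 44806.2 mm / 1.329 mm per year = 33714.22 years ≈ 33714 annual layers.

33714 annual layers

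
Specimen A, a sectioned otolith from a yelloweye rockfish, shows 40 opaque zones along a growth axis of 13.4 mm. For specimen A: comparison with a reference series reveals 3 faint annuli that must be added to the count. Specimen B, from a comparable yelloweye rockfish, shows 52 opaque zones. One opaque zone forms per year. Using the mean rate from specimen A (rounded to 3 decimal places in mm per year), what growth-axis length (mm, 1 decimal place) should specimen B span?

16.2 mm

Specimen A: after corrections the count is 40 + 3 = 43 opaque zones.
A: Extension rate ≈ 13.4 / 43 = 0.312 mm/yr.
For B, 0.312 mm/year × 52 years = 16.2 mm.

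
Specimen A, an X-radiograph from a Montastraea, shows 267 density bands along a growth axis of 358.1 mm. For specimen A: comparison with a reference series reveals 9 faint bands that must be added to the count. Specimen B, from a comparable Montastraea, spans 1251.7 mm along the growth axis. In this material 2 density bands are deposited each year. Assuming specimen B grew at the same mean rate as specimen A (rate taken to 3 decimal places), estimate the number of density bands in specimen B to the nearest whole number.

965 density bands

Specimen A: adjusted count: 267 + 9 = 276 density bands.
Specimen A: dividing by 2 density bands per year: 276 / 2 = 138 years.
A: Extension rate ≈ 358.1 / 138 = 2.595 mm/year.
For B, 1251.7 / 2.595 = 482.35 years; at 2 density bands per year that is 482.35 × 2 ≈ 965 density bands.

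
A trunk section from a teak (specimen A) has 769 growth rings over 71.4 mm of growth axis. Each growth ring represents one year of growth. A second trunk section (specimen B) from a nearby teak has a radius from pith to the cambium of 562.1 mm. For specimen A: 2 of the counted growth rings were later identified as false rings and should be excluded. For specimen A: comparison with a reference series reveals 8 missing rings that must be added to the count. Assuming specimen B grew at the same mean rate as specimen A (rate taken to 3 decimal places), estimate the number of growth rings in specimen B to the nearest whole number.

6110 growth rings

Specimen A: adjusted count: 769 − 2 + 8 = 775 growth rings.
A: Mean rate = 71.4 mm / 775 years ≈ 0.092 mm per year.
B spans 562.1 / 0.092 = 6109.78 years ≈ 6110 growth rings.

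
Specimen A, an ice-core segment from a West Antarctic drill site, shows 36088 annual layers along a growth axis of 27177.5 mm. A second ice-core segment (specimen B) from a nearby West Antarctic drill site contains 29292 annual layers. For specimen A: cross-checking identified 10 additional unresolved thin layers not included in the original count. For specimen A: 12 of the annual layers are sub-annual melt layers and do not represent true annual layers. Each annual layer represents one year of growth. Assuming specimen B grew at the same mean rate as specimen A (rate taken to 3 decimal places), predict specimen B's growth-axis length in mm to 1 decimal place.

22056.9 mm

Specimen A: after corrections the count is 36088 − 12 + 10 = 36086 annual layers.
A: Mean rate = 27177.5 mm / 36086 years ≈ 0.753 mm/yr.
For B, 0.753 mm/year × 29292 years = 22056.9 mm.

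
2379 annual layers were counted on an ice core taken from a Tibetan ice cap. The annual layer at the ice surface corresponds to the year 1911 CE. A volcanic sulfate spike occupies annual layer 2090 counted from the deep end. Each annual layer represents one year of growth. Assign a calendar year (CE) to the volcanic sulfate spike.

2379 − 2090 = 289 annual layers lie beyond the volcanic sulfate spike toward the ice surface.
The annual layer at the ice surface is 1911 CE, so the volcanic sulfate spike dates to 1911 − 289 = 1622 CE.

1622 CE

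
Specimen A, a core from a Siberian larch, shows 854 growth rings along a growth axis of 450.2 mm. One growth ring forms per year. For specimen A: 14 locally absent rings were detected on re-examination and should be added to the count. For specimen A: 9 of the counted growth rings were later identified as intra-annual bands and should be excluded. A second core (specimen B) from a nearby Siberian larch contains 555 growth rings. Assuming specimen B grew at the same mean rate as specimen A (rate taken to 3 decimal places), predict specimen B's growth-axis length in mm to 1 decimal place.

Specimen A: after corrections the count is 854 − 9 + 14 = 859 growth rings.
A: Extension rate ≈ 450.2 / 859 = 0.524 mm per year.
Length of B = 0.524 × 555 = 290.8 mm.

290.8 mm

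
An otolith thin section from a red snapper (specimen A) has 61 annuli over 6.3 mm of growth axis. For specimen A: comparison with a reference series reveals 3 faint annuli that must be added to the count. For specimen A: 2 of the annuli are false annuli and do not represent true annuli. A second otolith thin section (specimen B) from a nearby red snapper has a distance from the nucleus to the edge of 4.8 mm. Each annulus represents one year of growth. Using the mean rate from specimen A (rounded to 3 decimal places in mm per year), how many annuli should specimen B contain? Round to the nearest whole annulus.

Specimen A: correcting the raw count gives 61 − 2 + 3 = 62 true annuli.
A: Extension rate ≈ 6.3 / 62 = 0.102 mm/yr.
For B, 4.8 / 0.102 = 47.06 years ≈ 47 annuli.

47 annuli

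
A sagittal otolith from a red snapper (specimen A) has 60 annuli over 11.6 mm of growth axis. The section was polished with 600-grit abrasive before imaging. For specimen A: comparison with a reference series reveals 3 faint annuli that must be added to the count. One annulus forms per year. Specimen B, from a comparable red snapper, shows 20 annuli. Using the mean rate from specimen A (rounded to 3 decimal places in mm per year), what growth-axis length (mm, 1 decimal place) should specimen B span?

Specimen A: after corrections the count is 60 + 3 = 63 annuli.
A: Extension rate ≈ 11.6 / 63 = 0.184 mm/year.
Length of B = 0.184 × 20 = 3.7 mm.

3.7 mm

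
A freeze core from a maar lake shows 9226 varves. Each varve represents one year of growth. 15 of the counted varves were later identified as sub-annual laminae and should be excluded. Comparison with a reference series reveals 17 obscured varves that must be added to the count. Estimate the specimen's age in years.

Correcting the raw count gives 9226 − 15 + 17 = 9228 true varves.
At one varve per year, that is 9228 years.

9228 years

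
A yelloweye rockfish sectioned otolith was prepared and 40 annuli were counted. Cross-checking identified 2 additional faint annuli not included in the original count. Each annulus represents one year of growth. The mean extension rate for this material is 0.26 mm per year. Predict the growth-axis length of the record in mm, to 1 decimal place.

10.9 mm

Adjusted count: 40 + 2 = 42 annuli.
Length ≈ 0.26 × 42 = 10.9 mm.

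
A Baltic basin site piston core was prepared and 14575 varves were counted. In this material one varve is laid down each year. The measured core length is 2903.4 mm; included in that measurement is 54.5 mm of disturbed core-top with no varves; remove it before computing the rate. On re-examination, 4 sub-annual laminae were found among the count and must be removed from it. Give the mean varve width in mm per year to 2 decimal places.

True varve count = 14575 − 4 = 14571.
Net length = 2903.4 − 54.5 = 2848.9 mm.
Extension rate ≈ 2848.9 / 14571 = 0.20 mm per year.

0.20 mm per year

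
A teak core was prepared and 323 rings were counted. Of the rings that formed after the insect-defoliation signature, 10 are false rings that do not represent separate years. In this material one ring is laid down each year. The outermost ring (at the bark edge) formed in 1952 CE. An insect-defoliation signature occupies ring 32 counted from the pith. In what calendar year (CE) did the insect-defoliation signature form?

The insect-defoliation signature sits at ring 32 from the pith, so 323 − 32 = 291 rings formed after it.
Excluding 10 false rings: 291 − 10 = 281.
The ring at the bark edge is 1952 CE, so the insect-defoliation signature dates to 1952 − 281 = 1671 CE.

1671 CE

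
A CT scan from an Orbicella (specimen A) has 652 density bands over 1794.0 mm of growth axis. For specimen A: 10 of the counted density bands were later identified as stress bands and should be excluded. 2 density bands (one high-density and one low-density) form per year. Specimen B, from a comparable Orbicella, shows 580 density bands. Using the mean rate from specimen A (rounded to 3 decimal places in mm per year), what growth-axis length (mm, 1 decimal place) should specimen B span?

Specimen A: true density band count = 652 − 10 = 642.
Specimen A: with 2 density bands per year, 642 / 2 = 321 years.
A: Mean rate = 1794.0 mm / 321 years ≈ 5.589 mm per year.
Specimen B: dividing by 2 density bands per year: 580 / 2 = 290 years. For B, 5.589 mm/year × 290 years = 1620.8 mm.

1620.8 mm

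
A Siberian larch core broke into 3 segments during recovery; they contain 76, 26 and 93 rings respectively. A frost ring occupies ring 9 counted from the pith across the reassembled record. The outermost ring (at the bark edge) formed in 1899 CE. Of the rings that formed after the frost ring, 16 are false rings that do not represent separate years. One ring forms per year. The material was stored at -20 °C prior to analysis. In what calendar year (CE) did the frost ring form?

Total rings = 76 + 26 + 93 = 195.
Between ring 9 and the bark edge there are 195 − 9 = 186 rings.
Excluding 16 false rings: 186 − 16 = 170.
1899 − 170 = 1729 CE.

1729 CE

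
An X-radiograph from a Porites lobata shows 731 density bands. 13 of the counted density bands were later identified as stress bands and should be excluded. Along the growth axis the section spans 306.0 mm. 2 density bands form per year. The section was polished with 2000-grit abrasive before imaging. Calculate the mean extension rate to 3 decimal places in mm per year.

After corrections the count is 731 − 13 = 718 density bands.
Dividing by 2 density bands per year: 718 / 2 = 359 years.
Extension rate ≈ 306.0 / 359 = 0.852 mm per year.

0.852 mm per year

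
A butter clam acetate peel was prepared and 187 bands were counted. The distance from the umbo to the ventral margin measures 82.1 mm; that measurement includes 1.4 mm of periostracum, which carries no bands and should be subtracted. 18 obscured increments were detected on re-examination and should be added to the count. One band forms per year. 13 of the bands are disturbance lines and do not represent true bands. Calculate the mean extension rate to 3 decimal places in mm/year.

Correcting the raw count gives 187 − 13 + 18 = 192 true bands.
Net length = 82.1 − 1.4 = 80.7 mm.
Extension rate ≈ 80.7 / 192 = 0.420 mm/year.

0.420 mm/year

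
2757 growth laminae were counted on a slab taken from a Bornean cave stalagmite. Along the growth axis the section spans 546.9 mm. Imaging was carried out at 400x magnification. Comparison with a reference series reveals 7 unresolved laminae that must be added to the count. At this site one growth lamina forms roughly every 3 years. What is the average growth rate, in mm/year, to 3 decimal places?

0.066 mm/year

Adjusted count: 2757 + 7 = 2764 growth laminae.
At 3 years per growth lamina, 2764 × 3 = 8292 years.
Mean rate = 546.9 mm / 8292 years ≈ 0.066 mm/year.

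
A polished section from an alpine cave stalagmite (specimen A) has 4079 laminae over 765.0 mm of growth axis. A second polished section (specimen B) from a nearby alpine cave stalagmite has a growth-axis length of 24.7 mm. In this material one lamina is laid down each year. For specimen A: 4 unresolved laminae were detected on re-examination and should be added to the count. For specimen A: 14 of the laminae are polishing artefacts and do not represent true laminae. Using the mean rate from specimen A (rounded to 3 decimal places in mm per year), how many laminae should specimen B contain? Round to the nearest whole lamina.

Specimen A: true lamina count = 4079 − 14 + 4 = 4069.
A: Extension rate ≈ 765.0 / 4069 = 0.188 mm/year.
Specimen B: 24.7 mm / 0.188 mm per year = 131.38 years ≈ 131 laminae.

131 laminae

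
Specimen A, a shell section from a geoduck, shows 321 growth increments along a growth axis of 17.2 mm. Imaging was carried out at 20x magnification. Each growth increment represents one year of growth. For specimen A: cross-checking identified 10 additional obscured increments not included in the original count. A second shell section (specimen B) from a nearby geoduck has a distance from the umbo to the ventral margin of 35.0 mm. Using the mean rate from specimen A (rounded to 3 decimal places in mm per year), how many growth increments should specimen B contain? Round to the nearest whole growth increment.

Specimen A: adjusted count: 321 + 10 = 331 growth increments.
A: Extension rate ≈ 17.2 / 331 = 0.052 mm/yr.
B spans 35.0 / 0.052 = 673.08 years ≈ 673 growth increments.

673 growth increments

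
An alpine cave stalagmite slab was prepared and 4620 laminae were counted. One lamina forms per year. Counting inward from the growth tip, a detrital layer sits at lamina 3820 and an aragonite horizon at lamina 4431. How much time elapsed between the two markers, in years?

611 years

The two markers are separated by 4431 − 3820 = 611 laminae.
At one lamina per year, 611 years elapsed between them.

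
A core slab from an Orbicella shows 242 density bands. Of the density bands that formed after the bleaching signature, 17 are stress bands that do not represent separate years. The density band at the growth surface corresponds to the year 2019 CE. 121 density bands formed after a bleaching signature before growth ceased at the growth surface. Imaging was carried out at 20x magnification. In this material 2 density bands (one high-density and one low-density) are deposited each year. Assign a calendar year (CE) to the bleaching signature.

121 density bands formed after the bleaching signature.
Removing the 17 false density bands leaves 121 − 17 = 104 true density bands beyond the bleaching signature.
With 2 density bands per year, 104 / 2 = 52 years.
The density band at the growth surface is 2019 CE, so the bleaching signature dates to 2019 − 52 = 1967 CE.

1967 CE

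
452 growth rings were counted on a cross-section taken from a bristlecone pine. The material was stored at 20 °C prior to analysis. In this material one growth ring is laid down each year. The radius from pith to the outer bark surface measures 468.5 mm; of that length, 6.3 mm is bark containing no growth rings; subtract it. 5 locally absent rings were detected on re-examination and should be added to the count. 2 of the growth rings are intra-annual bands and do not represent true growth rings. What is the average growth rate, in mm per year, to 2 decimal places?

1.02 mm per year

Correcting the raw count gives 452 − 2 + 5 = 455 true growth rings.
Net length = 468.5 − 6.3 = 462.2 mm.
Mean rate = 462.2 mm / 455 years ≈ 1.02 mm per year.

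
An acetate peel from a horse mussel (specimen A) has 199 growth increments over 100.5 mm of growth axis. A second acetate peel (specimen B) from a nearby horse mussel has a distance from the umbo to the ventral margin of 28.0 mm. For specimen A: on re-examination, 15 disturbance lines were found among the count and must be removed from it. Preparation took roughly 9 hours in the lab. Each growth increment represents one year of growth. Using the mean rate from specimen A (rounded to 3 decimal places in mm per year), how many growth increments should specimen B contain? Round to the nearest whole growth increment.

Specimen A: adjusted count: 199 − 15 = 184 growth increments.
A: 100.5 mm over 184 years gives 100.5 / 184 ≈ 0.546 mm/yr.
Specimen B: 28.0 mm / 0.546 mm per year = 51.28 years ≈ 51 growth increments.

51 growth increments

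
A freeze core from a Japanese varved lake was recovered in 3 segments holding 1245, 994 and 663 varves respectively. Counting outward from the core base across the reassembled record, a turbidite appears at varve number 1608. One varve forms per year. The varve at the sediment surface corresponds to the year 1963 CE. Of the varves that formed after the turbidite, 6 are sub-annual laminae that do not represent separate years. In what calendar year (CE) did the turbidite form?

Total varves = 1245 + 994 + 663 = 2902.
The turbidite sits at varve 1608 from the core base, so 2902 − 1608 = 1294 varves formed after it.
Excluding 6 false varves: 1294 − 6 = 1288.
The varve at the sediment surface is 1963 CE, so the turbidite dates to 1963 − 1288 = 675 CE.

675 CE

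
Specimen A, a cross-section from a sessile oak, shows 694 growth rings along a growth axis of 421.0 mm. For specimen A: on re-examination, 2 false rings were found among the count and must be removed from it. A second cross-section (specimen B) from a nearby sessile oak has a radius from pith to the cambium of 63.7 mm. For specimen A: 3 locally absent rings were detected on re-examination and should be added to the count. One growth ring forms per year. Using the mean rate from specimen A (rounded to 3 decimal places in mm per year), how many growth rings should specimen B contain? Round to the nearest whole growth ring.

105 growth rings

Specimen A: correcting the raw count gives 694 − 2 + 3 = 695 true growth rings.
A: Mean rate = 421.0 mm / 695 years ≈ 0.606 mm per year.
B spans 63.7 / 0.606 = 105.12 years ≈ 105 growth rings.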